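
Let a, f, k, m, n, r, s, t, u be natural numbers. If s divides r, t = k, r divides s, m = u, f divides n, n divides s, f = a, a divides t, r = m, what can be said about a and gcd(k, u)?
a divides gcd(k, u)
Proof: Because t = k and a divides t, a divides k. s divides r and r divides s, thus s = r. Since r = m, s = m. Because m = u, s = u. Because f divides n and n divides s, f divides s. f = a, so a divides s. Since s = u, a divides u. Since a divides k, a divides gcd(k, u).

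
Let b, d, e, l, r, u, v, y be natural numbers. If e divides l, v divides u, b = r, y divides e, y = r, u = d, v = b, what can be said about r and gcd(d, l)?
r divides gcd(d, l)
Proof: v = b and b = r, hence v = r. u = d and v divides u, hence v divides d. v = r, so r divides d. Because y = r and y divides e, r divides e. Since e divides l, r divides l. r divides d, so r divides gcd(d, l).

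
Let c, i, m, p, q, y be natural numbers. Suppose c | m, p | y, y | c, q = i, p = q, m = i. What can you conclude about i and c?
i = c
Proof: p = q and q = i, therefore p = i. Since p | y and y | c, p | c. p = i, so i | c. From m = i and c | m, c | i. Since i | c, i = c.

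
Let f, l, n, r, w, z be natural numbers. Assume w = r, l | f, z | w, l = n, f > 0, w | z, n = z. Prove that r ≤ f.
z | w and w | z, so z = w. Since n = z, n = w. w = r, so n = r. l = n and l | f, hence n | f. f > 0, so n ≤ f. n = r, so r ≤ f.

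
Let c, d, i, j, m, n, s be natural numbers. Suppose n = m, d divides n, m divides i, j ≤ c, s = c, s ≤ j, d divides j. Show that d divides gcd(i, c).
From n = m and d divides n, d divides m. m divides i, so d divides i. s = c and s ≤ j, thus c ≤ j. j ≤ c, so j = c. d divides j, so d divides c. Since d divides i, d divides gcd(i, c).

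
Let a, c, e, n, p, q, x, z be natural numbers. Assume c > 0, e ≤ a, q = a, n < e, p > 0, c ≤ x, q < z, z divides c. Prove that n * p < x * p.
q = a and q < z, therefore a < z. Because z divides c and c > 0, z ≤ c. Since c ≤ x, z ≤ x. a < z, so a < x. e ≤ a, so e < x. n < e, so n < x. Since p > 0, by multiplying by a positive, n * p < x * p.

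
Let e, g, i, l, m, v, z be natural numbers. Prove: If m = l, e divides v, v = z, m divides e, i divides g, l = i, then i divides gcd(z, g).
Since m = l and m divides e, l divides e. Since l = i, i divides e. v = z and e divides v, therefore e divides z. Since i divides e, i divides z. Since i divides g, i divides gcd(z, g).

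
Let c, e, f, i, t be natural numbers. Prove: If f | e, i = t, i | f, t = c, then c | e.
Since i = t and t = c, i = c. Since i | f, c | f. f | e, so c | e.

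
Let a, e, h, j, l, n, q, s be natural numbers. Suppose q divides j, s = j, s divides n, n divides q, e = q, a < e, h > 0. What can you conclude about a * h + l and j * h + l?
a * h + l < j * h + l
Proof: Since s = j and s divides n, j divides n. Since n divides q, j divides q. Because q divides j, q = j. Since e = q and a < e, a < q. Since q = j, a < j. Since h > 0, by multiplying by a positive, a * h < j * h. Then a * h + l < j * h + l.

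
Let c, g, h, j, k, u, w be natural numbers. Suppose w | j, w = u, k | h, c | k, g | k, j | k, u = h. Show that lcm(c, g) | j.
Since w = u and w | j, u | j. u = h, so h | j. Since k | h, k | j. Since j | k, k = j. c | k and g | k, therefore lcm(c, g) | k. Since k = j, lcm(c, g) | j.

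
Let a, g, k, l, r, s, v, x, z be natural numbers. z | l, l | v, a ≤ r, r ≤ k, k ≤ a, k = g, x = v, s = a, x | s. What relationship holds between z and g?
z | g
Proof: z | l and l | v, hence z | v. From a ≤ r and r ≤ k, a ≤ k. k ≤ a, so a = k. k = g, so a = g. Since s = a and x | s, x | a. x = v, so v | a. From a = g, v | g. Since z | v, z | g.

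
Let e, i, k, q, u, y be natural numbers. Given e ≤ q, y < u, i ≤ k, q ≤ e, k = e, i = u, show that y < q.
Since e ≤ q and q ≤ e, e = q. k = e and i ≤ k, hence i ≤ e. From e = q, i ≤ q. Since i = u, u ≤ q. y < u, so y < q.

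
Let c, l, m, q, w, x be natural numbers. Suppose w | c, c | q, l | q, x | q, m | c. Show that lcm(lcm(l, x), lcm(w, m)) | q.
Since l | q and x | q, lcm(l, x) | q. w | c and m | c, therefore lcm(w, m) | c. Since c | q, lcm(w, m) | q. lcm(l, x) | q, so lcm(lcm(l, x), lcm(w, m)) | q.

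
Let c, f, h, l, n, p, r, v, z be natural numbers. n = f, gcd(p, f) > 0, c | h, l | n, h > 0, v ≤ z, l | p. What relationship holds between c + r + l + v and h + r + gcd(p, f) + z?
c + r + l + v ≤ h + r + gcd(p, f) + z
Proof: c | h and h > 0, hence c ≤ h. Then c + r ≤ h + r. Because n = f and l | n, l | f. Since l | p, l | gcd(p, f). gcd(p, f) > 0, so l ≤ gcd(p, f). c + r ≤ h + r, so c + r + l ≤ h + r + gcd(p, f). v ≤ z, so c + r + l + v ≤ h + r + gcd(p, f) + z.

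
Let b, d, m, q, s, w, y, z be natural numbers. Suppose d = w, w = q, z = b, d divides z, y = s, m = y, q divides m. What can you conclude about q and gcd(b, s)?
q divides gcd(b, s)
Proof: Because d = w and w = q, d = q. Because z = b and d divides z, d divides b. d = q, so q divides b. m = y and q divides m, hence q divides y. Since y = s, q divides s. q divides b, so q divides gcd(b, s).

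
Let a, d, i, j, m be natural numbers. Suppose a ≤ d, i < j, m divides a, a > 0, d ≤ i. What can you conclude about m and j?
m < j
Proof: m divides a and a > 0, thus m ≤ a. Since a ≤ d, m ≤ d. Since d ≤ i, m ≤ i. i < j, so m < j.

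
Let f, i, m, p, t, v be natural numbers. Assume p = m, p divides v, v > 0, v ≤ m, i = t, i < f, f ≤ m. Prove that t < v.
p = m and p divides v, so m divides v. Since v > 0, m ≤ v. v ≤ m, so m = v. Since i = t and i < f, t < f. From f ≤ m, t < m. Because m = v, t < v.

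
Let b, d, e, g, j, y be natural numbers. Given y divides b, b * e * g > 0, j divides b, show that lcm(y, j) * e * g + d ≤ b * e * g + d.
Since y divides b and j divides b, lcm(y, j) divides b. Then lcm(y, j) * e divides b * e. Then lcm(y, j) * e * g divides b * e * g. Since b * e * g > 0, lcm(y, j) * e * g ≤ b * e * g. Then lcm(y, j) * e * g + d ≤ b * e * g + d.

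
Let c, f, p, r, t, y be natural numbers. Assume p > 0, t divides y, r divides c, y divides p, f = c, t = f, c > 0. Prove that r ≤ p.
r divides c and c > 0, so r ≤ c. t divides y and y divides p, thus t divides p. t = f, so f divides p. Because p > 0, f ≤ p. Since f = c, c ≤ p. Because r ≤ c, r ≤ p.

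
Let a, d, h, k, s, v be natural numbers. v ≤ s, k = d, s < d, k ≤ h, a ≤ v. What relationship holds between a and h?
a < h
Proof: a ≤ v and v ≤ s, so a ≤ s. s < d, so a < d. k = d and k ≤ h, thus d ≤ h. From a < d, a < h.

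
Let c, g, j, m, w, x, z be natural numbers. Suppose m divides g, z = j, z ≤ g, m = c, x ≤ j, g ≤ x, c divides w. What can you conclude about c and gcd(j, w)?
c divides gcd(j, w)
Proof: g ≤ x and x ≤ j, therefore g ≤ j. z = j and z ≤ g, therefore j ≤ g. g ≤ j, so g = j. m = c and m divides g, thus c divides g. Since g = j, c divides j. Because c divides w, c divides gcd(j, w).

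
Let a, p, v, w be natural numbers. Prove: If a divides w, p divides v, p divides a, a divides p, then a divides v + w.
Since p divides a and a divides p, p = a. p divides v, so a divides v. Since a divides w, a divides v + w.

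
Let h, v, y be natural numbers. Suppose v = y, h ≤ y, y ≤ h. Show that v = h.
y ≤ h and h ≤ y, so y = h. Since v = y, v = h.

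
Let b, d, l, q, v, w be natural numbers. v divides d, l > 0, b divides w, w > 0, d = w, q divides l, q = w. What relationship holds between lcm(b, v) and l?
lcm(b, v) ≤ l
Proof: Since d = w and v divides d, v divides w. Since b divides w, lcm(b, v) divides w. Since w > 0, lcm(b, v) ≤ w. From q divides l and l > 0, q ≤ l. Since q = w, w ≤ l. Because lcm(b, v) ≤ w, lcm(b, v) ≤ l.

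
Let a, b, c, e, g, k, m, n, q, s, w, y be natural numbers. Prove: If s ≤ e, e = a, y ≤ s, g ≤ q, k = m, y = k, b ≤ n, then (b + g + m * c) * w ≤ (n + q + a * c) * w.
b ≤ n and g ≤ q, thus b + g ≤ n + q. From y = k and k = m, y = m. Since y ≤ s and s ≤ e, y ≤ e. Since y = m, m ≤ e. e = a, so m ≤ a. By multiplying by a non-negative, m * c ≤ a * c. Since b + g ≤ n + q, b + g + m * c ≤ n + q + a * c. By multiplying by a non-negative, (b + g + m * c) * w ≤ (n + q + a * c) * w.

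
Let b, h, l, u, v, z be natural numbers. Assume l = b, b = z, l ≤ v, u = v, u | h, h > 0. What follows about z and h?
z ≤ h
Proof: l = b and b = z, hence l = z. u = v and u | h, so v | h. Since h > 0, v ≤ h. l ≤ v, so l ≤ h. l = z, so z ≤ h.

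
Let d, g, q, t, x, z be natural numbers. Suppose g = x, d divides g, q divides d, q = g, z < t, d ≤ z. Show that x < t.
q = g and q divides d, therefore g divides d. Since d divides g, d = g. Since g = x, d = x. d ≤ z and z < t, hence d < t. Since d = x, x < t.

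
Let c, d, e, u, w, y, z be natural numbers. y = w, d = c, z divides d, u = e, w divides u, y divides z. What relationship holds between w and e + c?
w divides e + c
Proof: u = e and w divides u, therefore w divides e. From y = w and y divides z, w divides z. Since d = c and z divides d, z divides c. w divides z, so w divides c. Since w divides e, w divides e + c.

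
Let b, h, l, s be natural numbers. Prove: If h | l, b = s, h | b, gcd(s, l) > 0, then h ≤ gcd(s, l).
From b = s and h | b, h | s. Since h | l, h | gcd(s, l). Since gcd(s, l) > 0, h ≤ gcd(s, l).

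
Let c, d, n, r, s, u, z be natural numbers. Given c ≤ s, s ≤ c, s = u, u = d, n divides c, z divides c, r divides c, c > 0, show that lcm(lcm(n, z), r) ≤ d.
c ≤ s and s ≤ c, hence c = s. Since s = u, c = u. Since u = d, c = d. From n divides c and z divides c, lcm(n, z) divides c. r divides c, so lcm(lcm(n, z), r) divides c. Since c > 0, lcm(lcm(n, z), r) ≤ c. c = d, so lcm(lcm(n, z), r) ≤ d.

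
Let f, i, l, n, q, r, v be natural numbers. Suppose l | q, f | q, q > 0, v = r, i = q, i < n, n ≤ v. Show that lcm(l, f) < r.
Because l | q and f | q, lcm(l, f) | q. q > 0, so lcm(l, f) ≤ q. i = q and i < n, hence q < n. n ≤ v, so q < v. Since v = r, q < r. lcm(l, f) ≤ q, so lcm(l, f) < r.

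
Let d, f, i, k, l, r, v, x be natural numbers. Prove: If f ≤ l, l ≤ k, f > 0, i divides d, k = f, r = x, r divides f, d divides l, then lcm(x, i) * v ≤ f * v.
Since r = x and r divides f, x divides f. k = f and l ≤ k, so l ≤ f. Since f ≤ l, l = f. i divides d and d divides l, so i divides l. Because l = f, i divides f. x divides f, so lcm(x, i) divides f. Since f > 0, lcm(x, i) ≤ f. By multiplying by a non-negative, lcm(x, i) * v ≤ f * v.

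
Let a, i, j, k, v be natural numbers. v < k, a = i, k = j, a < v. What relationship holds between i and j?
i < j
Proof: Because k = j and v < k, v < j. a < v, so a < j. a = i, so i < j.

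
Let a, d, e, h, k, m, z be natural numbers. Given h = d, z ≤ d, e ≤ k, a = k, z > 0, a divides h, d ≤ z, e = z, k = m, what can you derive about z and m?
z = m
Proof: Since e = z and e ≤ k, z ≤ k. d ≤ z and z ≤ d, thus d = z. h = d, so h = z. a = k and a divides h, so k divides h. Since h = z, k divides z. Since z > 0, k ≤ z. z ≤ k, so z = k. Since k = m, z = m.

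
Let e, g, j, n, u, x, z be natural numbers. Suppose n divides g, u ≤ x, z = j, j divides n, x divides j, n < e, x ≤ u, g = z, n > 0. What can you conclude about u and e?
u < e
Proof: g = z and z = j, thus g = j. Since n divides g, n divides j. Since j divides n, j = n. x ≤ u and u ≤ x, so x = u. Since x divides j, u divides j. Since j = n, u divides n. From n > 0, u ≤ n. From n < e, u < e.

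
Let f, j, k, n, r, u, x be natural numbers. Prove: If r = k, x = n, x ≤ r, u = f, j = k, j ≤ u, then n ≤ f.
Since x = n and x ≤ r, n ≤ r. Because r = k, n ≤ k. j = k and j ≤ u, hence k ≤ u. From u = f, k ≤ f. Since n ≤ k, n ≤ f.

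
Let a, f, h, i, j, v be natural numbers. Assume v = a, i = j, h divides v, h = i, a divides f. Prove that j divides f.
h = i and i = j, hence h = j. v = a and h divides v, therefore h divides a. Since a divides f, h divides f. From h = j, j divides f.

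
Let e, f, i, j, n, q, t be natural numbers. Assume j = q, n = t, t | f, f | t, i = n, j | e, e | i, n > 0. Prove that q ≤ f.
t | f and f | t, therefore t = f. n = t, so n = f. Because j | e and e | i, j | i. Since i = n, j | n. n > 0, so j ≤ n. Since n = f, j ≤ f. Since j = q, q ≤ f.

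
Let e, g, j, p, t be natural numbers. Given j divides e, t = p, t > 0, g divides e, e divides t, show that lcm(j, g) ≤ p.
From j divides e and g divides e, lcm(j, g) divides e. e divides t, so lcm(j, g) divides t. Since t > 0, lcm(j, g) ≤ t. Since t = p, lcm(j, g) ≤ p.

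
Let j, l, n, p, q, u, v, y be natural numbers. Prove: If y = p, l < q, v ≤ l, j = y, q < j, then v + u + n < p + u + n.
From v ≤ l and l < q, v < q. Because j = y and y = p, j = p. Because q < j, q < p. Since v < q, v < p. Then v + u < p + u. Then v + u + n < p + u + n.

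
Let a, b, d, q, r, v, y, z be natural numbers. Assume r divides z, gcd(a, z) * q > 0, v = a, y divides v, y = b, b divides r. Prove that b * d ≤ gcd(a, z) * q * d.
From v = a and y divides v, y divides a. Since y = b, b divides a. b divides r and r divides z, hence b divides z. b divides a, so b divides gcd(a, z). Then b divides gcd(a, z) * q. gcd(a, z) * q > 0, so b ≤ gcd(a, z) * q. By multiplying by a non-negative, b * d ≤ gcd(a, z) * q * d.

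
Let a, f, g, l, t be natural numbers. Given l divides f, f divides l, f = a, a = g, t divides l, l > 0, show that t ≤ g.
l divides f and f divides l, therefore l = f. Since f = a, l = a. Since a = g, l = g. t divides l and l > 0, thus t ≤ l. l = g, so t ≤ g.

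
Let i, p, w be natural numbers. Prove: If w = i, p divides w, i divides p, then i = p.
w = i and p divides w, therefore p divides i. i divides p, so p = i. Then i = p.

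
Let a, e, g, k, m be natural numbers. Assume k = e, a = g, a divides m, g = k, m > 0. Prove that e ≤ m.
Since g = k and k = e, g = e. a = g and a divides m, thus g divides m. m > 0, so g ≤ m. Because g = e, e ≤ m.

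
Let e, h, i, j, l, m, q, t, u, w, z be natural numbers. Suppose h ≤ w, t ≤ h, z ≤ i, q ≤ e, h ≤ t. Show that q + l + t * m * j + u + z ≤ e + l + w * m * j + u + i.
Since q ≤ e, q + l ≤ e + l. h ≤ t and t ≤ h, therefore h = t. h ≤ w, so t ≤ w. Then t * m ≤ w * m. Then t * m * j ≤ w * m * j. Then t * m * j + u ≤ w * m * j + u. q + l ≤ e + l, so q + l + t * m * j + u ≤ e + l + w * m * j + u. z ≤ i, so q + l + t * m * j + u + z ≤ e + l + w * m * j + u + i.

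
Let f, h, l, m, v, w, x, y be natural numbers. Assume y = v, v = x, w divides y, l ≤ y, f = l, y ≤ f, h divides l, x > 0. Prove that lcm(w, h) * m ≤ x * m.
Since y = v and v = x, y = x. Since f = l and y ≤ f, y ≤ l. Since l ≤ y, l = y. h divides l, so h divides y. Because w divides y, lcm(w, h) divides y. Since y = x, lcm(w, h) divides x. x > 0, so lcm(w, h) ≤ x. By multiplying by a non-negative, lcm(w, h) * m ≤ x * m.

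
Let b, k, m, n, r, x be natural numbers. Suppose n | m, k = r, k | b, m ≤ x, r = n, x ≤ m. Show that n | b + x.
k = r and r = n, hence k = n. k | b, so n | b. Since m ≤ x and x ≤ m, m = x. Since n | m, n | x. n | b, so n | b + x.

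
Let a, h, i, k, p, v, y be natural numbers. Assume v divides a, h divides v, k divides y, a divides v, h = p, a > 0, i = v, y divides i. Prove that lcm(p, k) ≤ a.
v divides a and a divides v, thus v = a. h = p and h divides v, so p divides v. Because k divides y and y divides i, k divides i. Since i = v, k divides v. Since p divides v, lcm(p, k) divides v. Since v = a, lcm(p, k) divides a. a > 0, so lcm(p, k) ≤ a.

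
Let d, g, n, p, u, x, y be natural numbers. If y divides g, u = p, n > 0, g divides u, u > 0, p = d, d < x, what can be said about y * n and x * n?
y * n < x * n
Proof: u = p and p = d, thus u = d. Since y divides g and g divides u, y divides u. u > 0, so y ≤ u. Since u = d, y ≤ d. d < x, so y < x. Combining with n > 0, by multiplying by a positive, y * n < x * n.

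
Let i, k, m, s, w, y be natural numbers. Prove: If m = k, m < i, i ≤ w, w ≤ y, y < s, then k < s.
m < i and i ≤ w, hence m < w. Since m = k, k < w. w ≤ y and y < s, hence w < s. Since k < w, k < s.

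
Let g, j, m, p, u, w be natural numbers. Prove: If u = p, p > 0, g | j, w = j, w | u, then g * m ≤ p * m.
u = p and w | u, hence w | p. Because w = j, j | p. Since g | j, g | p. Since p > 0, g ≤ p. Then g * m ≤ p * m.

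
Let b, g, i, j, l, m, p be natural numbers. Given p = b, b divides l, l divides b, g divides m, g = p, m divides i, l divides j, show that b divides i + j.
g = p and p = b, hence g = b. g divides m, so b divides m. Since m divides i, b divides i. l divides b and b divides l, hence l = b. Since l divides j, b divides j. Since b divides i, b divides i + j.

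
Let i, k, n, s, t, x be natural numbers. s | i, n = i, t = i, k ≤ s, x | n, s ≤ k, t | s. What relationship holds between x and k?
x | k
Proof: Since s ≤ k and k ≤ s, s = k. t = i and t | s, thus i | s. Because s | i, i = s. Since n = i, n = s. Because x | n, x | s. Since s = k, x | k.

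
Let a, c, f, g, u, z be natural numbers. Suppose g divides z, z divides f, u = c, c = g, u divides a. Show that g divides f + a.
Because g divides z and z divides f, g divides f. From u = c and c = g, u = g. u divides a, so g divides a. Since g divides f, g divides f + a.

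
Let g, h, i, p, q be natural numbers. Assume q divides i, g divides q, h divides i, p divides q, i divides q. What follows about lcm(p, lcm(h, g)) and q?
lcm(p, lcm(h, g)) divides q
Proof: From i divides q and q divides i, i = q. h divides i, so h divides q. From g divides q, lcm(h, g) divides q. Since p divides q, lcm(p, lcm(h, g)) divides q.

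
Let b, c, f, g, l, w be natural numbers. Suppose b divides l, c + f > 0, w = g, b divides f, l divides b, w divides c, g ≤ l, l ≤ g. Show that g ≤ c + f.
w = g and w divides c, hence g divides c. b divides l and l divides b, hence b = l. l ≤ g and g ≤ l, so l = g. b = l, so b = g. b divides f, so g divides f. Since g divides c, g divides c + f. Since c + f > 0, g ≤ c + f.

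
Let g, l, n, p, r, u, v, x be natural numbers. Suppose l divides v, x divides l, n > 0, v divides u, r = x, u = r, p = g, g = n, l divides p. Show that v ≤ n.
u = r and r = x, therefore u = x. v divides u, so v divides x. x divides l, so v divides l. Since l divides v, l = v. From p = g and g = n, p = n. Since l divides p, l divides n. Since l = v, v divides n. Since n > 0, v ≤ n.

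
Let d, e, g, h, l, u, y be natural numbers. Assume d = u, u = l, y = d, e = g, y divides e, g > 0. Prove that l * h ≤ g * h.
From d = u and u = l, d = l. Since e = g and y divides e, y divides g. y = d, so d divides g. Since g > 0, d ≤ g. d = l, so l ≤ g. By multiplying by a non-negative, l * h ≤ g * h.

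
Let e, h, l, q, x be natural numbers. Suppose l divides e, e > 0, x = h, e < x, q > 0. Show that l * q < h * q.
l divides e and e > 0, thus l ≤ e. Since x = h and e < x, e < h. From l ≤ e, l < h. Since q > 0, by multiplying by a positive, l * q < h * q.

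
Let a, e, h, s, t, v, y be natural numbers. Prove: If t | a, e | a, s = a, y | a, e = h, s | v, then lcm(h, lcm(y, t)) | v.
Because e = h and e | a, h | a. Since y | a and t | a, lcm(y, t) | a. h | a, so lcm(h, lcm(y, t)) | a. s = a and s | v, hence a | v. Since lcm(h, lcm(y, t)) | a, lcm(h, lcm(y, t)) | v.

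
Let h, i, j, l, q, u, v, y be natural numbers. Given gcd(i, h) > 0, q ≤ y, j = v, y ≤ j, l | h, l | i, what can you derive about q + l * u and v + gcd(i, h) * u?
q + l * u ≤ v + gcd(i, h) * u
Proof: q ≤ y and y ≤ j, thus q ≤ j. Since j = v, q ≤ v. Because l | i and l | h, l | gcd(i, h). Since gcd(i, h) > 0, l ≤ gcd(i, h). Then l * u ≤ gcd(i, h) * u. Since q ≤ v, q + l * u ≤ v + gcd(i, h) * u.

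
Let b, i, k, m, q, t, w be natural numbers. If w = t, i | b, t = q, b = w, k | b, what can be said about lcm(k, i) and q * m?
lcm(k, i) | q * m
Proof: Since b = w and w = t, b = t. t = q, so b = q. Because k | b and i | b, lcm(k, i) | b. Since b = q, lcm(k, i) | q. Then lcm(k, i) | q * m.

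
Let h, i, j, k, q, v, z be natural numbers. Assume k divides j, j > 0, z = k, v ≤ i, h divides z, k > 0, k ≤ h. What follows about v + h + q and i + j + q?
v + h + q ≤ i + j + q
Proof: Since z = k and h divides z, h divides k. k > 0, so h ≤ k. k ≤ h, so k = h. From k divides j, h divides j. j > 0, so h ≤ j. Since v ≤ i, v + h ≤ i + j. Then v + h + q ≤ i + j + q.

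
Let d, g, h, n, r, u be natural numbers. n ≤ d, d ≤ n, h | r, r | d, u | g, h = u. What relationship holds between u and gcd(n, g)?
u | gcd(n, g)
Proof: d ≤ n and n ≤ d, therefore d = n. h = u and h | r, thus u | r. r | d, so u | d. Since d = n, u | n. u | g, so u | gcd(n, g).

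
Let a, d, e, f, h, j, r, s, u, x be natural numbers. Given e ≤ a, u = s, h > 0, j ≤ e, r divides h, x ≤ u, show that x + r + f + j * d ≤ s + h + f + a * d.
Because u = s and x ≤ u, x ≤ s. r divides h and h > 0, hence r ≤ h. Then r + f ≤ h + f. Since x ≤ s, x + r + f ≤ s + h + f. Since j ≤ e and e ≤ a, j ≤ a. By multiplying by a non-negative, j * d ≤ a * d. x + r + f ≤ s + h + f, so x + r + f + j * d ≤ s + h + f + a * d.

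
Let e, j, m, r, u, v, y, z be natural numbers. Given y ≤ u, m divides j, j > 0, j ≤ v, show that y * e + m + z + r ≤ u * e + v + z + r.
y ≤ u. By multiplying by a non-negative, y * e ≤ u * e. m divides j and j > 0, so m ≤ j. From j ≤ v, m ≤ v. Then m + z ≤ v + z. y * e ≤ u * e, so y * e + m + z ≤ u * e + v + z. Then y * e + m + z + r ≤ u * e + v + z + r.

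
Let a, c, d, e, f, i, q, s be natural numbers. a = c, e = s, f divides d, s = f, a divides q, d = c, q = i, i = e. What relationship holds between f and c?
f = c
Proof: e = s and s = f, therefore e = f. Since q = i and a divides q, a divides i. a = c, so c divides i. Since i = e, c divides e. Since e = f, c divides f. Because d = c and f divides d, f divides c. c divides f, so c = f. Then f = c.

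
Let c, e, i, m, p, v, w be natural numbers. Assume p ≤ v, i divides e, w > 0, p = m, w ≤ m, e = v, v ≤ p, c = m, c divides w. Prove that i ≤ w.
v ≤ p and p ≤ v, thus v = p. p = m, so v = m. c = m and c divides w, thus m divides w. Since w > 0, m ≤ w. Since w ≤ m, m = w. v = m, so v = w. Since e = v and i divides e, i divides v. From v = w, i divides w. w > 0, so i ≤ w.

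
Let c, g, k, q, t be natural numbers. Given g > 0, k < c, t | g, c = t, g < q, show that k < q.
c = t and k < c, hence k < t. t | g and g > 0, therefore t ≤ g. Because k < t, k < g. Since g < q, k < q.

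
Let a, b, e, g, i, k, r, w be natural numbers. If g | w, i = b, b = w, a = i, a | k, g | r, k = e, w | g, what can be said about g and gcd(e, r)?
g | gcd(e, r)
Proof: Since i = b and b = w, i = w. Because w | g and g | w, w = g. i = w, so i = g. Because k = e and a | k, a | e. a = i, so i | e. Since i = g, g | e. g | r, so g | gcd(e, r).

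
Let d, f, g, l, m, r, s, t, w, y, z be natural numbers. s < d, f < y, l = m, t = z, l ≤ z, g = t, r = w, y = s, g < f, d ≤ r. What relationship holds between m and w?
m < w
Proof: Since g = t and t = z, g = z. Since g < f, z < f. Since l ≤ z, l < f. Since l = m, m < f. y = s and f < y, thus f < s. s < d and d ≤ r, hence s < r. f < s, so f < r. Since r = w, f < w. m < f, so m < w.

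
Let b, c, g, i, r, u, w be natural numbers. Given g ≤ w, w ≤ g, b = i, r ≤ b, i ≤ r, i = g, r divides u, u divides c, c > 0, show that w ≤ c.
Because g ≤ w and w ≤ g, g = w. b = i and r ≤ b, so r ≤ i. Since i ≤ r, r = i. Since i = g, r = g. r divides u and u divides c, therefore r divides c. c > 0, so r ≤ c. Since r = g, g ≤ c. From g = w, w ≤ c.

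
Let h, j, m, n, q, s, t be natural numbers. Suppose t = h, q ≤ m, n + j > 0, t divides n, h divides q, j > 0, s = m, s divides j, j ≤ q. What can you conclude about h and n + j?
h ≤ n + j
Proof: t = h and t divides n, thus h divides n. From s = m and s divides j, m divides j. j > 0, so m ≤ j. Since q ≤ m, q ≤ j. j ≤ q, so q = j. h divides q, so h divides j. Since h divides n, h divides n + j. Since n + j > 0, h ≤ n + j.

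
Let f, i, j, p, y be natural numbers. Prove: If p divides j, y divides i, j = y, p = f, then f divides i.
From j = y and p divides j, p divides y. y divides i, so p divides i. From p = f, f divides i.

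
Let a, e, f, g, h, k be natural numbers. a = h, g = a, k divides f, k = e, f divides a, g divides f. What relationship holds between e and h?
e divides h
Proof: Since g = a and g divides f, a divides f. f divides a, so f = a. k divides f, so k divides a. Since k = e, e divides a. Since a = h, e divides h.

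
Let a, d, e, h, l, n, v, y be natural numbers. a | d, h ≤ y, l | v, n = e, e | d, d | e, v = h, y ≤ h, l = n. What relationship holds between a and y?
a | y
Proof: l = n and n = e, therefore l = e. Since e | d and d | e, e = d. Because l = e, l = d. From h ≤ y and y ≤ h, h = y. Because v = h and l | v, l | h. Since h = y, l | y. l = d, so d | y. a | d, so a | y.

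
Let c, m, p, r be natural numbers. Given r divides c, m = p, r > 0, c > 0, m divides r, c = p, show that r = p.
From r divides c and c > 0, r ≤ c. Since c = p, r ≤ p. Because m = p and m divides r, p divides r. Since r > 0, p ≤ r. Since r ≤ p, r = p.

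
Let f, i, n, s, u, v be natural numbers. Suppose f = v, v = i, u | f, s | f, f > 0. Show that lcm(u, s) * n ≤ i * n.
Because f = v and v = i, f = i. From u | f and s | f, lcm(u, s) | f. f > 0, so lcm(u, s) ≤ f. f = i, so lcm(u, s) ≤ i. Then lcm(u, s) * n ≤ i * n.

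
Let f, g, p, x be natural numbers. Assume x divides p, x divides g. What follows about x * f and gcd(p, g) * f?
x * f divides gcd(p, g) * f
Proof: x divides p and x divides g, therefore x divides gcd(p, g). Then x * f divides gcd(p, g) * f.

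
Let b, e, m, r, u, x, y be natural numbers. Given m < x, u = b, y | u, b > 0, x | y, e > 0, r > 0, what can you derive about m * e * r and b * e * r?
m * e * r < b * e * r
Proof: Because x | y and y | u, x | u. Because u = b, x | b. b > 0, so x ≤ b. m < x, so m < b. From e > 0, m * e < b * e. r > 0, so m * e * r < b * e * r.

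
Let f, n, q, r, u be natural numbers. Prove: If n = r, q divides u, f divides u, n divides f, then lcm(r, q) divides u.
n divides f and f divides u, so n divides u. Because n = r, r divides u. From q divides u, lcm(r, q) divides u.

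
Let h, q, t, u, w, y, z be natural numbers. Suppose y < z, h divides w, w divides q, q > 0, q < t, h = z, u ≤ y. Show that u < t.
u ≤ y and y < z, thus u < z. h = z and h divides w, hence z divides w. Since w divides q, z divides q. Since q > 0, z ≤ q. Since u < z, u < q. Since q < t, u < t.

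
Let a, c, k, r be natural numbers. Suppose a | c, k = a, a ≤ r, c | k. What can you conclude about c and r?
c ≤ r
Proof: From k = a and c | k, c | a. Since a | c, a = c. From a ≤ r, c ≤ r.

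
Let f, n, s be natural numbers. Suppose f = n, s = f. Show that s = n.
Because s = f and f = n, by transitivity, s = n.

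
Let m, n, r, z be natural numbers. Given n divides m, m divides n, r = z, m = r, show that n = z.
From n divides m and m divides n, n = m. m = r, so n = r. Because r = z, n = z.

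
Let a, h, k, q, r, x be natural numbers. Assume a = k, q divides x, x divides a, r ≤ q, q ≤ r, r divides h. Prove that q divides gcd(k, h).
q divides x and x divides a, so q divides a. Since a = k, q divides k. Since r ≤ q and q ≤ r, r = q. r divides h, so q divides h. Since q divides k, q divides gcd(k, h).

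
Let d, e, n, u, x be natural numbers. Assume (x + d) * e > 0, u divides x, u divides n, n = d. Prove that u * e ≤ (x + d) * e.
n = d and u divides n, hence u divides d. u divides x, so u divides x + d. Then u * e divides (x + d) * e. (x + d) * e > 0, so u * e ≤ (x + d) * e.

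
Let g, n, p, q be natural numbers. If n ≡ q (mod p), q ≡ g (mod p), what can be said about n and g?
n ≡ g (mod p)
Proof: n ≡ q (mod p) and q ≡ g (mod p). By transitivity, n ≡ g (mod p).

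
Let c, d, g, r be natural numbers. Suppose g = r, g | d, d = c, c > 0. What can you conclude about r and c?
r ≤ c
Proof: d = c and g | d, hence g | c. c > 0, so g ≤ c. g = r, so r ≤ c.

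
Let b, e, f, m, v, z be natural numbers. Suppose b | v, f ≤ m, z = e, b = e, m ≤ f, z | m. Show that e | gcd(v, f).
From b = e and b | v, e | v. m ≤ f and f ≤ m, so m = f. z = e and z | m, so e | m. m = f, so e | f. e | v, so e | gcd(v, f).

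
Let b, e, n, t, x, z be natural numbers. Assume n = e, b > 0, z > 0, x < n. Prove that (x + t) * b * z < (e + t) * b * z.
From n = e and x < n, x < e. Then x + t < e + t. Since b > 0, (x + t) * b < (e + t) * b. Since z > 0, (x + t) * b * z < (e + t) * b * z.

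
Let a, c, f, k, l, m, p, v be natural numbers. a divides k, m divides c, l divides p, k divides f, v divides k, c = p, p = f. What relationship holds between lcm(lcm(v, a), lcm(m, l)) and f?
lcm(lcm(v, a), lcm(m, l)) divides f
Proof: v divides k and a divides k, so lcm(v, a) divides k. From k divides f, lcm(v, a) divides f. Since c = p and m divides c, m divides p. Since l divides p, lcm(m, l) divides p. Because p = f, lcm(m, l) divides f. Because lcm(v, a) divides f, lcm(lcm(v, a), lcm(m, l)) divides f.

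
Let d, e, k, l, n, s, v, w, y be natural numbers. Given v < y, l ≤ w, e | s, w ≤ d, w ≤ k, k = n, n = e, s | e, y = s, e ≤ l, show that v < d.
s | e and e | s, therefore s = e. Since y = s, y = e. e ≤ l and l ≤ w, therefore e ≤ w. k = n and w ≤ k, so w ≤ n. n = e, so w ≤ e. Since e ≤ w, e = w. y = e, so y = w. Since v < y, v < w. w ≤ d, so v < d.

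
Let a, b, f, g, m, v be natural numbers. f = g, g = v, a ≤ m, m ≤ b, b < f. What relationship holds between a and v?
a < v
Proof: f = g and g = v, hence f = v. Because a ≤ m and m ≤ b, a ≤ b. Since b < f, a < f. f = v, so a < v.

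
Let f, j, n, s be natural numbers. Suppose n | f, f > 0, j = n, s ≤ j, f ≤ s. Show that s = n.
From j = n and s ≤ j, s ≤ n. n | f and f > 0, hence n ≤ f. f ≤ s, so n ≤ s. s ≤ n, so s = n.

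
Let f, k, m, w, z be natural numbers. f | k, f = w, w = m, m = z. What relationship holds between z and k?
z | k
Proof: Since w = m and m = z, w = z. f = w and f | k, hence w | k. w = z, so z | k.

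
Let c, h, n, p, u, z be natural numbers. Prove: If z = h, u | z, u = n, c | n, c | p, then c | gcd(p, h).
z = h and u | z, hence u | h. Because u = n, n | h. Since c | n, c | h. Since c | p, c | gcd(p, h).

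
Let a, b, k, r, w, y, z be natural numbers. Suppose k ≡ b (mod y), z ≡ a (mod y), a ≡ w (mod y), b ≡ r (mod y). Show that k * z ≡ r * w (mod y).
Because k ≡ b (mod y) and b ≡ r (mod y), k ≡ r (mod y). Because z ≡ a (mod y) and a ≡ w (mod y), z ≡ w (mod y). Since k ≡ r (mod y), k * z ≡ r * w (mod y).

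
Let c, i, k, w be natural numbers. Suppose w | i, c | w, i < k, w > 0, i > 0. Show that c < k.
Since c | w and w > 0, c ≤ w. w | i and i > 0, thus w ≤ i. Since c ≤ w, c ≤ i. Since i < k, c < k.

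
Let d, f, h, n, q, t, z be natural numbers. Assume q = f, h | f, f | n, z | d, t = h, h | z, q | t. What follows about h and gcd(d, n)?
h | gcd(d, n)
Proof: h | z and z | d, so h | d. Because t = h and q | t, q | h. Since q = f, f | h. h | f, so f = h. Since f | n, h | n. From h | d, h | gcd(d, n).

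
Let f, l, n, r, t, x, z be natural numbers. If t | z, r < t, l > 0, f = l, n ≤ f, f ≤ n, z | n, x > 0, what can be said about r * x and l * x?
r * x < l * x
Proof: n ≤ f and f ≤ n, thus n = f. Since f = l, n = l. t | z and z | n, hence t | n. Since n = l, t | l. l > 0, so t ≤ l. Since r < t, r < l. x > 0, so r * x < l * x.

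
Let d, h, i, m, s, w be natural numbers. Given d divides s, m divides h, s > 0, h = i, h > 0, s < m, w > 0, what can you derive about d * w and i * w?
d * w < i * w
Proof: From d divides s and s > 0, d ≤ s. Since m divides h and h > 0, m ≤ h. Because s < m, s < h. h = i, so s < i. From d ≤ s, d < i. Using w > 0 and multiplying by a positive, d * w < i * w.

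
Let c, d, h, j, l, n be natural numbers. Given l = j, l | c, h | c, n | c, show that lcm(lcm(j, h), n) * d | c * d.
l = j and l | c, so j | c. h | c, so lcm(j, h) | c. n | c, so lcm(lcm(j, h), n) | c. Then lcm(lcm(j, h), n) * d | c * d.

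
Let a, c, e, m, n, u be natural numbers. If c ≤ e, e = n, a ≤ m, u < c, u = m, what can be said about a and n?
a < n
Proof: u = m and u < c, hence m < c. a ≤ m, so a < c. Since e = n and c ≤ e, c ≤ n. Since a < c, a < n.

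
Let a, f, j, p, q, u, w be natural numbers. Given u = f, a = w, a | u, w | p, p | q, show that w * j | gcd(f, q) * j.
a = w and a | u, so w | u. Because u = f, w | f. w | p and p | q, therefore w | q. Since w | f, w | gcd(f, q). Then w * j | gcd(f, q) * j.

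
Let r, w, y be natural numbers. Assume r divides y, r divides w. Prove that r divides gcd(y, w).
From r divides y and r divides w, because common divisors divide the gcd, r divides gcd(y, w).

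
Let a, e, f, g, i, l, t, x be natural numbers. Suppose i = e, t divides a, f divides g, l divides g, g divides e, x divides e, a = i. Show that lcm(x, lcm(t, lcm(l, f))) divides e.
a = i and i = e, so a = e. Since t divides a, t divides e. Because l divides g and f divides g, lcm(l, f) divides g. From g divides e, lcm(l, f) divides e. Since t divides e, lcm(t, lcm(l, f)) divides e. x divides e, so lcm(x, lcm(t, lcm(l, f))) divides e.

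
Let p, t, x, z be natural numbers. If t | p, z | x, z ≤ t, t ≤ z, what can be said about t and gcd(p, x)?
t | gcd(p, x)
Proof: z ≤ t and t ≤ z, therefore z = t. z | x, so t | x. t | p, so t | gcd(p, x).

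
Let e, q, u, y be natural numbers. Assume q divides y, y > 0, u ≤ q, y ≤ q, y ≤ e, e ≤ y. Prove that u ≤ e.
Since q divides y and y > 0, q ≤ y. y ≤ q, so q = y. From y ≤ e and e ≤ y, y = e. q = y, so q = e. Since u ≤ q, u ≤ e.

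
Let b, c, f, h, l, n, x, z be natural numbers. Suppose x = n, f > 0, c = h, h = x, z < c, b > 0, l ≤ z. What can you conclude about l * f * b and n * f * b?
l * f * b < n * f * b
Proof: h = x and x = n, so h = n. c = h and z < c, hence z < h. Since l ≤ z, l < h. h = n, so l < n. Since f > 0, by multiplying by a positive, l * f < n * f. Since b > 0, by multiplying by a positive, l * f * b < n * f * b.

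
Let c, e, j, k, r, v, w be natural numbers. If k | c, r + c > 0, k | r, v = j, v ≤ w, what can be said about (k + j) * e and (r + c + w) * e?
(k + j) * e ≤ (r + c + w) * e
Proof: Because k | r and k | c, k | r + c. r + c > 0, so k ≤ r + c. v = j and v ≤ w, therefore j ≤ w. Since k ≤ r + c, k + j ≤ r + c + w. Then (k + j) * e ≤ (r + c + w) * e.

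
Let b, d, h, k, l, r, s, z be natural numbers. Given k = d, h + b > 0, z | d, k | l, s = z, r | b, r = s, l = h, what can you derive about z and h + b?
z ≤ h + b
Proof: Since k = d and k | l, d | l. Since l = h, d | h. z | d, so z | h. r = s and s = z, so r = z. r | b, so z | b. Since z | h, z | h + b. h + b > 0, so z ≤ h + b.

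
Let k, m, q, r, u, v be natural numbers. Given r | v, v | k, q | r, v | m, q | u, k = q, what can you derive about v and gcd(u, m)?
v | gcd(u, m)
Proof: From q | r and r | v, q | v. k = q and v | k, therefore v | q. q | v, so q = v. Since q | u, v | u. Since v | m, v | gcd(u, m).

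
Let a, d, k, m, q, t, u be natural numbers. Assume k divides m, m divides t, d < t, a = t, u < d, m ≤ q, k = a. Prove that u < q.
u < d and d < t, hence u < t. Because k = a and a = t, k = t. k divides m, so t divides m. m divides t, so m = t. Since m ≤ q, t ≤ q. u < t, so u < q.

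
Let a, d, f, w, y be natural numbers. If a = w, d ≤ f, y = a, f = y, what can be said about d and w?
d ≤ w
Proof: From f = y and y = a, f = a. a = w, so f = w. Since d ≤ f, d ≤ w.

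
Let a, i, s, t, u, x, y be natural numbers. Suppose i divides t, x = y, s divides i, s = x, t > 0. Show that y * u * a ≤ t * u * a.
Since s divides i and i divides t, s divides t. s = x, so x divides t. t > 0, so x ≤ t. Since x = y, y ≤ t. By multiplying by a non-negative, y * u ≤ t * u. By multiplying by a non-negative, y * u * a ≤ t * u * a.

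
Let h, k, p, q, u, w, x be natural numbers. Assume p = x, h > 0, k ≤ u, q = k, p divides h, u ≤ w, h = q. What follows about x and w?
x ≤ w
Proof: h = q and q = k, so h = k. p = x and p divides h, hence x divides h. h > 0, so x ≤ h. h = k, so x ≤ k. Since k ≤ u, x ≤ u. u ≤ w, so x ≤ w.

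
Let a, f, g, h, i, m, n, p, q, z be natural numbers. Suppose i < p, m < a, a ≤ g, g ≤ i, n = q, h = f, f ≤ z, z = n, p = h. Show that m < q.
p = h and h = f, hence p = f. Since g ≤ i and i < p, g < p. Since p = f, g < f. z = n and f ≤ z, so f ≤ n. Since g < f, g < n. From a ≤ g, a < n. Since m < a, m < n. Since n = q, m < q.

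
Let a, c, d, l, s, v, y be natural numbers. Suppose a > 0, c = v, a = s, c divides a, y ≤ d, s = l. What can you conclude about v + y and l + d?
v + y ≤ l + d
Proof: From a = s and s = l, a = l. From c = v and c divides a, v divides a. Since a > 0, v ≤ a. a = l, so v ≤ l. Because y ≤ d, v + y ≤ l + d.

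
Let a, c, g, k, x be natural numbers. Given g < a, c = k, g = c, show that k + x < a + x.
g = c and c = k, so g = k. g < a, so k < a. Then k + x < a + x.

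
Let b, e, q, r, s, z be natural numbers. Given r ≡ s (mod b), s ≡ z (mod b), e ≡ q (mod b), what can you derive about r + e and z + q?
r + e ≡ z + q (mod b)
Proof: Since r ≡ s (mod b) and s ≡ z (mod b), r ≡ z (mod b). Combined with e ≡ q (mod b), by adding congruences, r + e ≡ z + q (mod b).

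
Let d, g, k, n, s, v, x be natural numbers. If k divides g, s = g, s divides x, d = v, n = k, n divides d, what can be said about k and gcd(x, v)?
k divides gcd(x, v)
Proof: Because s = g and s divides x, g divides x. k divides g, so k divides x. n = k and n divides d, thus k divides d. d = v, so k divides v. k divides x, so k divides gcd(x, v).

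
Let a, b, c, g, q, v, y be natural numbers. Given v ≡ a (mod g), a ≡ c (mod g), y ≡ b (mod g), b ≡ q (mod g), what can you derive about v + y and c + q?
v + y ≡ c + q (mod g)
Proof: v ≡ a (mod g) and a ≡ c (mod g), hence v ≡ c (mod g). y ≡ b (mod g) and b ≡ q (mod g), hence y ≡ q (mod g). Since v ≡ c (mod g), v + y ≡ c + q (mod g).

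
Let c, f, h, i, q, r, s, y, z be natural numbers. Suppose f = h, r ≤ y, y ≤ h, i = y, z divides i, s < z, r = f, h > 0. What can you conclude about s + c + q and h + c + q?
s + c + q < h + c + q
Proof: Since r = f and f = h, r = h. r ≤ y, so h ≤ y. y ≤ h, so y = h. i = y, so i = h. Since z divides i, z divides h. Because h > 0, z ≤ h. Since s < z, s < h. Then s + c < h + c. Then s + c + q < h + c + q.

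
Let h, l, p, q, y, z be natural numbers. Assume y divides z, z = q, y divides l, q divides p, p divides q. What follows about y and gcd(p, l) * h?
y divides gcd(p, l) * h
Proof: Because q divides p and p divides q, q = p. Since z = q, z = p. Since y divides z, y divides p. Because y divides l, y divides gcd(p, l). Then y divides gcd(p, l) * h.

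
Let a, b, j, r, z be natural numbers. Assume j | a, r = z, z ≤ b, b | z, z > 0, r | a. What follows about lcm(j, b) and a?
lcm(j, b) | a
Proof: b | z and z > 0, hence b ≤ z. z ≤ b, so z = b. r = z, so r = b. r | a, so b | a. Since j | a, lcm(j, b) | a.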